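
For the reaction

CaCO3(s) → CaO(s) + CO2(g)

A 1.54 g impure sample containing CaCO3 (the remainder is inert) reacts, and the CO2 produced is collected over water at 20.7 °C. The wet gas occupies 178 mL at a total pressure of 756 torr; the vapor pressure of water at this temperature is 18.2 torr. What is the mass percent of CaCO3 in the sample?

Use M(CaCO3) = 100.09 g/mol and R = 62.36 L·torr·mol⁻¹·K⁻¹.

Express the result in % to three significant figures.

46.6 %

P(CO2) = 756 − 18.2 = 737.8 torr
n(CO2) = PV/RT = (737.8 × 0.1780) / (62.36 × 293.85) = 0.007167 mol
n(CaCO3) = (1/1) × 0.007167 = 0.007167 mol
m(CaCO3) = 0.007167 × 100.09 = 0.7173 g
%CaCO3 = 0.7173 / 1.54 × 100 = 46.58%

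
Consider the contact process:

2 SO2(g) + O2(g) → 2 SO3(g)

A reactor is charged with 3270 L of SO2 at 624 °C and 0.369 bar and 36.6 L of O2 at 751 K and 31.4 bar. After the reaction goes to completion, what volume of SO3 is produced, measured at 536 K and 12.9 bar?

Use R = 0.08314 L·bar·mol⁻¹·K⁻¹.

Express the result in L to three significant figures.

55.9 L

n(SO2) = PV/RT = (0.369 × 3270) / (0.08314 × 897.15) = 16.18 mol
n(O2) = PV/RT = (31.4 × 36.6) / (0.08314 × 751) = 18.41 mol
For 16.18 mol SO2, stoichiometry requires (1/2) × 16.18 = 8.090 mol O2; 18.41 mol is available, so SO2 is limiting.
n(SO3) = (2/2) × 16.18 = 16.18 mol
V(SO3) = nRT/P = 16.18 × 0.08314 × 536 / 12.9 = 55.89 L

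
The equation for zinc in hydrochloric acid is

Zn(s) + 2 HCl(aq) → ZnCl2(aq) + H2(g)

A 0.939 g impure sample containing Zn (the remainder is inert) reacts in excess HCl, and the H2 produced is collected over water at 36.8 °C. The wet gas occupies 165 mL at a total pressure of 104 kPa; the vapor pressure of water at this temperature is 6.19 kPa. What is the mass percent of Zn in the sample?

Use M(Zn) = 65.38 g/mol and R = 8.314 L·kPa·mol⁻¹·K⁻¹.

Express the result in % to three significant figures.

P(H2) = 104 − 6.19 = 97.81 kPa
n(H2) = PV/RT = (97.81 × 0.1650) / (8.314 × 309.95) = 0.006263 mol
n(Zn) = (1/1) × 0.006263 = 0.006263 mol
m(Zn) = 0.006263 × 65.38 = 0.4095 g
%Zn = 0.4095 / 0.939 × 100 = 43.61%

43.6 %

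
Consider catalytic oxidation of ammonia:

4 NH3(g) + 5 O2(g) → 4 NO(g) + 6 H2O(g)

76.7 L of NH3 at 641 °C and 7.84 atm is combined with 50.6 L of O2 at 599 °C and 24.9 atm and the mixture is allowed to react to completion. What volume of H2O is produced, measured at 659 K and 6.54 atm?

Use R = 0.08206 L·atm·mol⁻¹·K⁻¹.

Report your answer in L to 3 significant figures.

n(NH3) = PV/RT = (7.84 × 76.7) / (0.08206 × 914.15) = 8.016 mol
n(O2) = PV/RT = (24.9 × 50.6) / (0.08206 × 872.15) = 17.60 mol
For 8.016 mol NH3, stoichiometry requires (5/4) × 8.016 = 10.02 mol O2; 17.60 mol is available, so NH3 is limiting.
n(H2O) = (6/4) × 8.016 = 12.02 mol
V(H2O) = nRT/P = 12.02 × 0.08206 × 659 / 6.54 = 99.39 L

99.4 L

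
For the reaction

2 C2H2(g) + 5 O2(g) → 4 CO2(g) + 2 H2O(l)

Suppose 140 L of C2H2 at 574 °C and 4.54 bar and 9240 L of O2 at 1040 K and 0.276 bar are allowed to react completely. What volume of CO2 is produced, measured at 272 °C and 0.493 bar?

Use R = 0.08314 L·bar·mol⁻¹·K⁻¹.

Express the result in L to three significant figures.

n(C2H2) = PV/RT = (4.54 × 140) / (0.08314 × 847.15) = 9.024 mol
n(O2) = PV/RT = (0.276 × 9240) / (0.08314 × 1040) = 29.49 mol
For 9.024 mol C2H2, stoichiometry requires (5/2) × 9.024 = 22.56 mol O2; 29.49 mol is available, so C2H2 is limiting.
n(CO2) = (4/2) × 9.024 = 18.05 mol
V(CO2) = nRT/P = 18.05 × 0.08314 × 545.15 / 0.493 = 1659 L

1660 L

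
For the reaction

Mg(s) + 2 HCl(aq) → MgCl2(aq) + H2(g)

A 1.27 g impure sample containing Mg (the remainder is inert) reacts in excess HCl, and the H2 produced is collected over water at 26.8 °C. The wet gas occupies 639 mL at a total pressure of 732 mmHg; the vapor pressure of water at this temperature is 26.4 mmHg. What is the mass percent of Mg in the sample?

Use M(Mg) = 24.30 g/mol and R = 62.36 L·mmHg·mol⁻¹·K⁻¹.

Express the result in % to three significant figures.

46.1 %

P(H2) = 732 − 26.4 = 705.6 mmHg
n(H2) = PV/RT = (705.6 × 0.6390) / (62.36 × 299.95) = 0.02410 mol
n(Mg) = (1/1) × 0.02410 = 0.02410 mol
m(Mg) = 0.02410 × 24.30 = 0.5856 g
%Mg = 0.5856 / 1.27 × 100 = 46.11%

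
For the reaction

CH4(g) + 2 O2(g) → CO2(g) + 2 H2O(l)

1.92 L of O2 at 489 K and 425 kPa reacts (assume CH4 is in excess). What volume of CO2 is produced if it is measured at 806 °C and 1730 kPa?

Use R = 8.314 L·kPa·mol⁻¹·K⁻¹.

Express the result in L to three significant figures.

n(O2) = PV/RT = (425 × 1.92) / (8.314 × 489) = 0.2007 mol
n(CO2) = (1/2) × 0.2007 = 0.1003 mol
V = nRT/P = 0.1003 × 8.314 × 1079.15 / 1730 = 0.5202 L

0.520 L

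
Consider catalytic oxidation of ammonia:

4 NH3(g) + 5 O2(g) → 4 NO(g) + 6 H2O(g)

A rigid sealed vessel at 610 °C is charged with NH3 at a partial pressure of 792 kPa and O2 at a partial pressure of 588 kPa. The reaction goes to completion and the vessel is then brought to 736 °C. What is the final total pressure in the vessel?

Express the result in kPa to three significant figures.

1710 kPa

Because the vessel is rigid and T is held at 610 °C, work the stoichiometry in partial pressures (P_i = n_iRT/V).
P(O2) required for 792 kPa of NH3 = (5/4) × 792 = 990.0 kPa; available 588 kPa, so O2 is limiting.
P(NH3) remaining = 792 − (4/5) × 588 = 321.6 kPa
P(gaseous products) = (4+6)/5 × 588 = 1176 kPa
P_total at 610 °C = 321.6 + 1176 = 1498 kPa
Scaling to 736 °C: P = 1498 × 1009.15/883.15 = 1712 kPa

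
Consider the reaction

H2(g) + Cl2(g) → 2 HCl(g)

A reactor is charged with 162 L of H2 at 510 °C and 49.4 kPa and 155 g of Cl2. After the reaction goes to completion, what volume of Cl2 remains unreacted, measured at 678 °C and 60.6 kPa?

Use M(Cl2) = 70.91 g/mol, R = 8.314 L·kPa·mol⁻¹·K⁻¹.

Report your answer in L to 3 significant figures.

n(H2) = PV/RT = (49.4 × 162) / (8.314 × 783.15) = 1.229 mol
n(Cl2) = 155 / 70.91 = 2.186 mol
For 1.229 mol H2, stoichiometry requires (1/1) × 1.229 = 1.229 mol Cl2; 2.186 mol is available, so H2 is limiting.
n(Cl2) consumed = (1/1) × 1.229 = 1.229 mol; remaining = 2.186 − 1.229 = 0.9570 mol
V(Cl2) = nRT/P = 0.9570 × 8.314 × 951.15 / 60.6 = 124.9 L

125 L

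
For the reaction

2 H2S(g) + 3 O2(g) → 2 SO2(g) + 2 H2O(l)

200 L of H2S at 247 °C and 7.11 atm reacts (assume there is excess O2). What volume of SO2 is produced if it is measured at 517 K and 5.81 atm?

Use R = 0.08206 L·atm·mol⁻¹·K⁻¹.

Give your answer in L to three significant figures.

n(H2S) = PV/RT = (7.11 × 200) / (0.08206 × 520.15) = 33.31 mol
n(SO2) = (2/2) × 33.31 = 33.31 mol
V = nRT/P = 33.31 × 0.08206 × 517 / 5.81 = 243.2 L

243 L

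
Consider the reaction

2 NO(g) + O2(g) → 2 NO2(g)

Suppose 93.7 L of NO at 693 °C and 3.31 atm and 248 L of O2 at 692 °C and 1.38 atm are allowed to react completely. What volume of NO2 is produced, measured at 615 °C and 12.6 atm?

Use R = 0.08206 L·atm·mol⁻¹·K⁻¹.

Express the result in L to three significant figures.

22.6 L

n(NO) = PV/RT = (3.31 × 93.7) / (0.08206 × 966.15) = 3.912 mol
n(O2) = PV/RT = (1.38 × 248) / (0.08206 × 965.15) = 4.321 mol
For 3.912 mol NO, stoichiometry requires (1/2) × 3.912 = 1.956 mol O2; 4.321 mol is available, so NO is limiting.
n(NO2) = (2/2) × 3.912 = 3.912 mol
V(NO2) = nRT/P = 3.912 × 0.08206 × 888.15 / 12.6 = 22.63 L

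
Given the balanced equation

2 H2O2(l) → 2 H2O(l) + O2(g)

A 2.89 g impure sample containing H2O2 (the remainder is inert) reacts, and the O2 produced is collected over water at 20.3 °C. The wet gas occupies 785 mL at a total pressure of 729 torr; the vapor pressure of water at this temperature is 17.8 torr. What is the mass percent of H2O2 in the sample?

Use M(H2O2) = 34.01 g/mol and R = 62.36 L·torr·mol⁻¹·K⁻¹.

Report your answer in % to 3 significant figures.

71.8 %

P(O2) = 729 − 17.8 = 711.2 torr
n(O2) = PV/RT = (711.2 × 0.7850) / (62.36 × 293.45) = 0.03051 mol
n(H2O2) = (2/1) × 0.03051 = 0.06102 mol
m(H2O2) = 0.06102 × 34.01 = 2.075 g
%H2O2 = 2.075 / 2.89 × 100 = 71.80%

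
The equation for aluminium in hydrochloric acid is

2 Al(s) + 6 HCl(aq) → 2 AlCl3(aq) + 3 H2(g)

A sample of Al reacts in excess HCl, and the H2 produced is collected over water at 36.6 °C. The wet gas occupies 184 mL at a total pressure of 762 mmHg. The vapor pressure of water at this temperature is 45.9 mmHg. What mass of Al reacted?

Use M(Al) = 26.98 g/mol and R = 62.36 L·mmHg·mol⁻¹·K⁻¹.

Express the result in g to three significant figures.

0.123 g

P(H2) = 762 − 45.9 = 716.1 mmHg
n(H2) = PV/RT = (716.1 × 0.1840) / (62.36 × 309.75) = 0.006821 mol
n(Al) = (2/3) × 0.006821 = 0.004547 mol
m(Al) = 0.004547 × 26.98 = 0.1227 g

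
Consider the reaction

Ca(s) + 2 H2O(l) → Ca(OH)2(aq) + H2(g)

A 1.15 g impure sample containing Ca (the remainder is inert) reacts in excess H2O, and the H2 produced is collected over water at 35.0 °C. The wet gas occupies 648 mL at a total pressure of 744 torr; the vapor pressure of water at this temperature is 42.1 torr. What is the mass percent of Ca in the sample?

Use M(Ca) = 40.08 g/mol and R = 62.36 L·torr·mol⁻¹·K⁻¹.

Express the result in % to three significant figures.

P(H2) = 744 − 42.1 = 701.9 torr
n(H2) = PV/RT = (701.9 × 0.6480) / (62.36 × 308.15) = 0.02367 mol
n(Ca) = (1/1) × 0.02367 = 0.02367 mol
m(Ca) = 0.02367 × 40.08 = 0.9487 g
%Ca = 0.9487 / 1.15 × 100 = 82.50%

82.5 %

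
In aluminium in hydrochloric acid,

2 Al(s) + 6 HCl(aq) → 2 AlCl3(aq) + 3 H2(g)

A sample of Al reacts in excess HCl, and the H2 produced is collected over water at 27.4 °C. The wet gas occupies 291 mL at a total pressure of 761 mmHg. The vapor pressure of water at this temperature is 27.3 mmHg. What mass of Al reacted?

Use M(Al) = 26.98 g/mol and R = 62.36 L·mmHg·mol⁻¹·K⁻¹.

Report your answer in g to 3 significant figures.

P(H2) = 761 − 27.3 = 733.7 mmHg
n(H2) = PV/RT = (733.7 × 0.2910) / (62.36 × 300.55) = 0.01139 mol
n(Al) = (2/3) × 0.01139 = 0.007593 mol
m(Al) = 0.007593 × 26.98 = 0.2049 g

0.205 g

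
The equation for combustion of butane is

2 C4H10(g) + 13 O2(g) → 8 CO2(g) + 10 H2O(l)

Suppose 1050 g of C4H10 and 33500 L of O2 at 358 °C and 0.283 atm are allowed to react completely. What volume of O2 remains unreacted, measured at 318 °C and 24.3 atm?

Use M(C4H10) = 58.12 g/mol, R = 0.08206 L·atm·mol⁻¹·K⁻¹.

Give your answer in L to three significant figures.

131 L

n(C4H10) = 1050 / 58.12 = 18.07 mol
n(O2) = PV/RT = (0.283 × 33500) / (0.08206 × 631.15) = 183.0 mol
For 18.07 mol C4H10, stoichiometry requires (13/2) × 18.07 = 117.5 mol O2; 183.0 mol is available, so C4H10 is limiting.
n(O2) consumed = (13/2) × 18.07 = 117.5 mol; remaining = 183.0 − 117.5 = 65.50 mol
V(O2) = nRT/P = 65.50 × 0.08206 × 591.15 / 24.3 = 130.8 L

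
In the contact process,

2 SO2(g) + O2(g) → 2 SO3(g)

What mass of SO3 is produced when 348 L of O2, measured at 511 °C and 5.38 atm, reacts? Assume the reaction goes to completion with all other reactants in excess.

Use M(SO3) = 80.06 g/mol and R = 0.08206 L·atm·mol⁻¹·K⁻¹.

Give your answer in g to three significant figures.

4660 g

n(O2) = PV/RT = (5.38 × 348) / (0.08206 × 784.15) = 29.10 mol
n(SO3) = (2/1) × 29.10 = 58.20 mol
m(SO3) = 58.20 × 80.06 = 4659 g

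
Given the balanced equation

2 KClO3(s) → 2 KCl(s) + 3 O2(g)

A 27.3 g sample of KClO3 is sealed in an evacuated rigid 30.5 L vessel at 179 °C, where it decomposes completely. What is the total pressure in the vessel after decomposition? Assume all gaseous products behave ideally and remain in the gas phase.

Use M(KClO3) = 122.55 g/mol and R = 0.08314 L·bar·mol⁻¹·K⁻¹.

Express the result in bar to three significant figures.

n(KClO3) = 27.3 / 122.55 = 0.2228 mol
n(gas produced) = (3/2) × 0.2228 = 0.3342 mol
P = nRT/V = 0.3342 × 0.08314 × 452.15 / 30.5 = 0.4119 bar

0.412 bar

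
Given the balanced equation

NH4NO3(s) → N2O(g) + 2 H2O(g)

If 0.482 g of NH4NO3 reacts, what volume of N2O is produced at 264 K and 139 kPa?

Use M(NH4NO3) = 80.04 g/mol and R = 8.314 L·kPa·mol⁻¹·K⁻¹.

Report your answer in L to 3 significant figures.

n(NH4NO3) = 0.4820 / 80.04 = 0.006022 mol
n(N2O) = (1/1) × 0.006022 = 0.006022 mol
V = nRT/P = 0.006022 × 8.314 × 264 / 139 = 0.09509 L

0.0951 L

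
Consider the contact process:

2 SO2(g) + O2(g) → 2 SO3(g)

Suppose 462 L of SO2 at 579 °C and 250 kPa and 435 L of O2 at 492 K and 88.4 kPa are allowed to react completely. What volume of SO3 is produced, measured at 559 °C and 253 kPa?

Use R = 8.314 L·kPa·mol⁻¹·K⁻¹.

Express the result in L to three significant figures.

n(SO2) = PV/RT = (250 × 462) / (8.314 × 852.15) = 16.30 mol
n(O2) = PV/RT = (88.4 × 435) / (8.314 × 492) = 9.401 mol
For 16.30 mol SO2, stoichiometry requires (1/2) × 16.30 = 8.150 mol O2; 9.401 mol is available, so SO2 is limiting.
n(SO3) = (2/2) × 16.30 = 16.30 mol
V(SO3) = nRT/P = 16.30 × 8.314 × 832.15 / 253 = 445.7 L

446 L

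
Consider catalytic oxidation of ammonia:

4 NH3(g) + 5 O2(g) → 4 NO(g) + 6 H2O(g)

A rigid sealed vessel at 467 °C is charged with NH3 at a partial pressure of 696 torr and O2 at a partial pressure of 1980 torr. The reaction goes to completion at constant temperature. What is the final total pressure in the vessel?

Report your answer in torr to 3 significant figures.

Because the vessel is rigid and T is held at 467 °C, work the stoichiometry in partial pressures (P_i = n_iRT/V).
P(O2) required for 696 torr of NH3 = (5/4) × 696 = 870.0 torr; available 1980 torr, so NH3 is limiting.
P(O2) remaining = 1980 − (5/4) × 696 = 1110 torr
P(gaseous products) = (4+6)/4 × 696 = 1740 torr
P_total at 467 °C = 1110 + 1740 = 2850 torr

2850 torr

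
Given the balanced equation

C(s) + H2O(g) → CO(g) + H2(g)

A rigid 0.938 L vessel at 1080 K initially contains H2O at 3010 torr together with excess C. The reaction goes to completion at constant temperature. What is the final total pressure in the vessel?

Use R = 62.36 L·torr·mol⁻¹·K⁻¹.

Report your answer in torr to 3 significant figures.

Since T and V are fixed, P_final/P_initial = n_final/n_initial = 2/1.
P_final = (2/1) × 3010 = 6020 torr

6020 torr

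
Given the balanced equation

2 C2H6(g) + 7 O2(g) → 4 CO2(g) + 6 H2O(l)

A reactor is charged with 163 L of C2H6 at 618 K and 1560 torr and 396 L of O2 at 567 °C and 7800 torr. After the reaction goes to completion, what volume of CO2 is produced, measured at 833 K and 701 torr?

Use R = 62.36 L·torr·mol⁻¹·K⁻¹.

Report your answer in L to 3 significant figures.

978 L

n(C2H6) = PV/RT = (1560 × 163) / (62.36 × 618) = 6.598 mol
n(O2) = PV/RT = (7800 × 396) / (62.36 × 840.15) = 58.96 mol
For 6.598 mol C2H6, stoichiometry requires (7/2) × 6.598 = 23.09 mol O2; 58.96 mol is available, so C2H6 is limiting.
n(CO2) = (4/2) × 6.598 = 13.20 mol
V(CO2) = nRT/P = 13.20 × 62.36 × 833 / 701 = 978.2 L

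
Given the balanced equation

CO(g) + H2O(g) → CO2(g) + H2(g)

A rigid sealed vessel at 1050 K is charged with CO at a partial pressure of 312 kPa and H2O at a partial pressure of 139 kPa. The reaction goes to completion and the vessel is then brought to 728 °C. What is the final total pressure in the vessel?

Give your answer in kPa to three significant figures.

430 kPa

With V and T fixed, P_i ∝ n_i, so the mole ratios apply directly to partial pressures at 1050 K.
P(H2O) required for 312 kPa of CO = (1/1) × 312 = 312.0 kPa; available 139 kPa, so H2O is limiting.
P(CO) remaining = 312 − (1/1) × 139 = 173.0 kPa
P(gaseous products) = (1+1)/1 × 139 = 278.0 kPa
P_total at 1050 K = 173.0 + 278.0 = 451.0 kPa
Scaling to 728 °C: P = 451.0 × 1001.15/1050 = 430.0 kPa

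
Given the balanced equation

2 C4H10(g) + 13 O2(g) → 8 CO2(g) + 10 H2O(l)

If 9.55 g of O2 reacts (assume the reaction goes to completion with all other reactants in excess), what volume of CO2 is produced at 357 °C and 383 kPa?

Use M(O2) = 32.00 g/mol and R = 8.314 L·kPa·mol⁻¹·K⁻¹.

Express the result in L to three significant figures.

n(O2) = 9.550 / 32.00 = 0.2984 mol
n(CO2) = (8/13) × 0.2984 = 0.1836 mol
V = nRT/P = 0.1836 × 8.314 × 630.15 / 383 = 2.511 L

2.51 L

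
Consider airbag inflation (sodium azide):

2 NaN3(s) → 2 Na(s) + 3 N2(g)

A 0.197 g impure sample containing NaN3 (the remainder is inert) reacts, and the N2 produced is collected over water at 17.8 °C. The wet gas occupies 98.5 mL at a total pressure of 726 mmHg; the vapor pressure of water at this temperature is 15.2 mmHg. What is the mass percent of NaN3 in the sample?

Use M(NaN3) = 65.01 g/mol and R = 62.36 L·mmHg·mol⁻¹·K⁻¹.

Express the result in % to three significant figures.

84.9 %

P(N2) = 726 − 15.2 = 710.8 mmHg
n(N2) = PV/RT = (710.8 × 0.09850) / (62.36 × 290.95) = 0.003859 mol
n(NaN3) = (2/3) × 0.003859 = 0.002573 mol
m(NaN3) = 0.002573 × 65.01 = 0.1673 g
%NaN3 = 0.1673 / 0.197 × 100 = 84.92%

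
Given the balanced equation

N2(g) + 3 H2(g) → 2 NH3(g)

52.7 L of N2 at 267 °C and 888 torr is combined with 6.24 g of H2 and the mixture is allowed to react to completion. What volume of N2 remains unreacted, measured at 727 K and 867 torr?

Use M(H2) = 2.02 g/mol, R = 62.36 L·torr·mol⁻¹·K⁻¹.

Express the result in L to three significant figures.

18.8 L

n(N2) = PV/RT = (888 × 52.7) / (62.36 × 540.15) = 1.389 mol
n(H2) = 6.24 / 2.02 = 3.089 mol
For 1.389 mol N2, stoichiometry requires (3/1) × 1.389 = 4.167 mol H2; 3.089 mol is available, so H2 is limiting.
n(N2) consumed = (1/3) × 3.089 = 1.030 mol; remaining = 1.389 − 1.030 = 0.3590 mol
V(N2) = nRT/P = 0.3590 × 62.36 × 727 / 867 = 18.77 L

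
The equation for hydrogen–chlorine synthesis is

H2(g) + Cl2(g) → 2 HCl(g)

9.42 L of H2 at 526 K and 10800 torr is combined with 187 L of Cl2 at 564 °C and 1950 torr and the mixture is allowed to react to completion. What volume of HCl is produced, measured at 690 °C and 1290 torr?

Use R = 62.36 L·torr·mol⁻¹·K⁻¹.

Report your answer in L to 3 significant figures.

289 L

n(H2) = PV/RT = (10800 × 9.42) / (62.36 × 526) = 3.102 mol
n(Cl2) = PV/RT = (1950 × 187) / (62.36 × 837.15) = 6.985 mol
For 3.102 mol H2, stoichiometry requires (1/1) × 3.102 = 3.102 mol Cl2; 6.985 mol is available, so H2 is limiting.
n(HCl) = (2/1) × 3.102 = 6.204 mol
V(HCl) = nRT/P = 6.204 × 62.36 × 963.15 / 1290 = 288.9 L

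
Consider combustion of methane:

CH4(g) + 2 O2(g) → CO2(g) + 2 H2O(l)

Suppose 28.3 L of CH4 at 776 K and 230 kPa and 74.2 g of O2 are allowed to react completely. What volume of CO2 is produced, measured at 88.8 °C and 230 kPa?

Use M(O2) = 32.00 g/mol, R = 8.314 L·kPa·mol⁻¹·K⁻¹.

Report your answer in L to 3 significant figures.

13.2 L

n(CH4) = PV/RT = (230 × 28.3) / (8.314 × 776) = 1.009 mol
n(O2) = 74.2 / 32.00 = 2.319 mol
For 1.009 mol CH4, stoichiometry requires (2/1) × 1.009 = 2.018 mol O2; 2.319 mol is available, so CH4 is limiting.
n(CO2) = (1/1) × 1.009 = 1.009 mol
V(CO2) = nRT/P = 1.009 × 8.314 × 361.95 / 230 = 13.20 L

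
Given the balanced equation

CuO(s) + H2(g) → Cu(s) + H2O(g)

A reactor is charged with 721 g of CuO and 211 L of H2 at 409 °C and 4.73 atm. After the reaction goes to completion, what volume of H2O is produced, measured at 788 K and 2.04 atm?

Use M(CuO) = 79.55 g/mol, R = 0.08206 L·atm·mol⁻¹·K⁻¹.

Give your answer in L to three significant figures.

287 L

n(CuO) = 721 / 79.55 = 9.063 mol
n(H2) = PV/RT = (4.73 × 211) / (0.08206 × 682.15) = 17.83 mol
For 9.063 mol CuO, stoichiometry requires (1/1) × 9.063 = 9.063 mol H2; 17.83 mol is available, so CuO is limiting.
n(H2O) = (1/1) × 9.063 = 9.063 mol
V(H2O) = nRT/P = 9.063 × 0.08206 × 788 / 2.04 = 287.3 L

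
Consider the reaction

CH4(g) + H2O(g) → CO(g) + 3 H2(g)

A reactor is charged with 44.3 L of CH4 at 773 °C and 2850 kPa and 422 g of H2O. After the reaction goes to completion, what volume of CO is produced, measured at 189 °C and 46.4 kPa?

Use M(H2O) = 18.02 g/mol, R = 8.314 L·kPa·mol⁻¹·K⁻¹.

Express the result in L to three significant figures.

1200 L

n(CH4) = PV/RT = (2850 × 44.3) / (8.314 × 1046.15) = 14.52 mol
n(H2O) = 422 / 18.02 = 23.42 mol
For 14.52 mol CH4, stoichiometry requires (1/1) × 14.52 = 14.52 mol H2O; 23.42 mol is available, so CH4 is limiting.
n(CO) = (1/1) × 14.52 = 14.52 mol
V(CO) = nRT/P = 14.52 × 8.314 × 462.15 / 46.4 = 1202 L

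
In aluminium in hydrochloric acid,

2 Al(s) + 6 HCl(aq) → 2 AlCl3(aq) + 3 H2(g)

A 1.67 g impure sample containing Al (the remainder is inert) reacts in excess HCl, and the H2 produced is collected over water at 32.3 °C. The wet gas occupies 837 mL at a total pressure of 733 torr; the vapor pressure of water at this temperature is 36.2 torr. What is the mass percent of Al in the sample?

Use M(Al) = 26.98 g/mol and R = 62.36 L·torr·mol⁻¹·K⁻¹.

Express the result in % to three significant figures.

P(H2) = 733 − 36.2 = 696.8 torr
n(H2) = PV/RT = (696.8 × 0.8370) / (62.36 × 305.45) = 0.03062 mol
n(Al) = (2/3) × 0.03062 = 0.02041 mol
m(Al) = 0.02041 × 26.98 = 0.5507 g
%Al = 0.5507 / 1.67 × 100 = 32.98%

33.0 %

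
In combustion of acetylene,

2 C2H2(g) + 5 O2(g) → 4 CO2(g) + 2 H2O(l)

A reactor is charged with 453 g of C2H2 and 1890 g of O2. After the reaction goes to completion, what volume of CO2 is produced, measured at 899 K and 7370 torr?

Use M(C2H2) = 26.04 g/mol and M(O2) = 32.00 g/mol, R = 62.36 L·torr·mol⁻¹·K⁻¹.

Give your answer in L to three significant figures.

n(C2H2) = 453 / 26.04 = 17.40 mol
n(O2) = 1890 / 32.00 = 59.06 mol
For 17.40 mol C2H2, stoichiometry requires (5/2) × 17.40 = 43.50 mol O2; 59.06 mol is available, so C2H2 is limiting.
n(CO2) = (4/2) × 17.40 = 34.80 mol
V(CO2) = nRT/P = 34.80 × 62.36 × 899 / 7370 = 264.7 L

265 L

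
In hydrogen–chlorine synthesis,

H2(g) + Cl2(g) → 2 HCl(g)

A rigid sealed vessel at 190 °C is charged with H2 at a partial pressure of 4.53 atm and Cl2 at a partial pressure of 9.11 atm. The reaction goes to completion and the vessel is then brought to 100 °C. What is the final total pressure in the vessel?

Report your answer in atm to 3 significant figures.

11.0 atm

With V and T fixed, P_i ∝ n_i, so the mole ratios apply directly to partial pressures at 190 °C.
P(Cl2) required for 4.53 atm of H2 = (1/1) × 4.53 = 4.530 atm; available 9.11 atm, so H2 is limiting.
P(Cl2) remaining = 9.11 − (1/1) × 4.53 = 4.580 atm
P(gaseous products) = (2)/1 × 4.53 = 9.060 atm
P_total at 190 °C = 4.580 + 9.060 = 13.64 atm
Scaling to 100 °C: P = 13.64 × 373.15/463.15 = 10.99 atm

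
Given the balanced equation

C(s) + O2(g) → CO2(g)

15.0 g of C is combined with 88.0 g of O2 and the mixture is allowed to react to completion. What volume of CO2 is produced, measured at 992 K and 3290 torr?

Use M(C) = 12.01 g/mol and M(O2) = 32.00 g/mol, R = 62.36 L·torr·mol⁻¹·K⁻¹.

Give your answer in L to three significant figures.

n(C) = 15.0 / 12.01 = 1.249 mol
n(O2) = 88.0 / 32.00 = 2.750 mol
For 1.249 mol C, stoichiometry requires (1/1) × 1.249 = 1.249 mol O2; 2.750 mol is available, so C is limiting.
n(CO2) = (1/1) × 1.249 = 1.249 mol
V(CO2) = nRT/P = 1.249 × 62.36 × 992 / 3290 = 23.48 L

23.5 L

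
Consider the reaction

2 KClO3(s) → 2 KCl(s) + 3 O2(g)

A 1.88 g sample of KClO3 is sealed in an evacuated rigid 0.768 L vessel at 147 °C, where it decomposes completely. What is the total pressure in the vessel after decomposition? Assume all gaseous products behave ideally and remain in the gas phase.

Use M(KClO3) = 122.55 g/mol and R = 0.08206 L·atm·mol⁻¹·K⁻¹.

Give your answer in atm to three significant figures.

n(KClO3) = 1.88 / 122.55 = 0.01534 mol
n(gas produced) = (3/2) × 0.01534 = 0.02301 mol
P = nRT/V = 0.02301 × 0.08206 × 420.15 / 0.768 = 1.033 atm

1.03 atm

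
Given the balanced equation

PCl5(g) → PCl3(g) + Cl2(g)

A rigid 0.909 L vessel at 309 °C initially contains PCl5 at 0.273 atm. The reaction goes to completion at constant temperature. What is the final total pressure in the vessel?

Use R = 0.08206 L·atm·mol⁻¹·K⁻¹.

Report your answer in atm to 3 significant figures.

Since T and V are fixed, P_final/P_initial = n_final/n_initial = 2/1.
P_final = (2/1) × 0.273 = 0.5460 atm

0.546 atm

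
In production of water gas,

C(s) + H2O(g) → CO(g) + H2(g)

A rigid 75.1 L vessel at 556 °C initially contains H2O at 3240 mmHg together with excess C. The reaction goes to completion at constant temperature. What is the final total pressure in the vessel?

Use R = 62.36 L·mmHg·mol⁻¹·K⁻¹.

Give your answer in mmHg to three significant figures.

6480 mmHg

At constant T and V, P ∝ n(gas): 1 mol gas → 2 mol gas.
P_final = (2/1) × 3240 = 6480 mmHg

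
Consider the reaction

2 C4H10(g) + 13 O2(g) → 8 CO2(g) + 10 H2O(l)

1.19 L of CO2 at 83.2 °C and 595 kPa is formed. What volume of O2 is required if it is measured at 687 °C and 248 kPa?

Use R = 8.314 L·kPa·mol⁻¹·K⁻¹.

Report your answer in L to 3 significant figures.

n(CO2) = PV/RT = (595 × 1.19) / (8.314 × 356.35) = 0.2390 mol
n(O2) = (13/8) × 0.2390 = 0.3884 mol
V = nRT/P = 0.3884 × 8.314 × 960.15 / 248 = 12.50 L

12.5 L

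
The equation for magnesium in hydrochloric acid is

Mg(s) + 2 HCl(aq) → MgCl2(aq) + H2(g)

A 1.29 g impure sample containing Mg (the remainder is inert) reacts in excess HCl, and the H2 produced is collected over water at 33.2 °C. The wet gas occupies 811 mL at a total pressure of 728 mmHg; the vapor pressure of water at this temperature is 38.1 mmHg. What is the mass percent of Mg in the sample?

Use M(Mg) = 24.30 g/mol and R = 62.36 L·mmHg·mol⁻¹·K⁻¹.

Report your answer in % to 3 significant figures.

P(H2) = 728 − 38.1 = 689.9 mmHg
n(H2) = PV/RT = (689.9 × 0.8110) / (62.36 × 306.35) = 0.02929 mol
n(Mg) = (1/1) × 0.02929 = 0.02929 mol
m(Mg) = 0.02929 × 24.30 = 0.7117 g
%Mg = 0.7117 / 1.29 × 100 = 55.17%

55.2 %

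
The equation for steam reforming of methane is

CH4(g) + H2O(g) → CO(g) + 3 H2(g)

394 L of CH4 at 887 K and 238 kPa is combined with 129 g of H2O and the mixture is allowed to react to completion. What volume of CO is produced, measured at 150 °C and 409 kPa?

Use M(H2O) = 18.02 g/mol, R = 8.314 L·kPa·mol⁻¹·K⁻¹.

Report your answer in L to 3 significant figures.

61.6 L

n(CH4) = PV/RT = (238 × 394) / (8.314 × 887) = 12.72 mol
n(H2O) = 129 / 18.02 = 7.159 mol
For 12.72 mol CH4, stoichiometry requires (1/1) × 12.72 = 12.72 mol H2O; 7.159 mol is available, so H2O is limiting.
n(CO) = (1/1) × 7.159 = 7.159 mol
V(CO) = nRT/P = 7.159 × 8.314 × 423.15 / 409 = 61.58 L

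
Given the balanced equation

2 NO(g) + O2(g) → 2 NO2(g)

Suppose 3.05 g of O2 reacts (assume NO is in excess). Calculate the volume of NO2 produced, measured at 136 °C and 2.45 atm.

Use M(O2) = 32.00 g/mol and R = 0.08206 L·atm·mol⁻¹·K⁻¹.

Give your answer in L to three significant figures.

n(O2) = 3.050 / 32.00 = 0.09531 mol
n(NO2) = (2/1) × 0.09531 = 0.1906 mol
V = nRT/P = 0.1906 × 0.08206 × 409.15 / 2.45 = 2.612 L

2.61 L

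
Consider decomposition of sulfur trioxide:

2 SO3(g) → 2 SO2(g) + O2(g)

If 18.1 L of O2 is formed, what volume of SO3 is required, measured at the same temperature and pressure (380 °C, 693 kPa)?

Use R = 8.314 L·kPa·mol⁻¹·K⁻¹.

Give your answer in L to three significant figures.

At constant T and P, gas volumes are in the mole ratio: V(SO3) = (2/1) × 18.1 = 36.20 L

36.2 L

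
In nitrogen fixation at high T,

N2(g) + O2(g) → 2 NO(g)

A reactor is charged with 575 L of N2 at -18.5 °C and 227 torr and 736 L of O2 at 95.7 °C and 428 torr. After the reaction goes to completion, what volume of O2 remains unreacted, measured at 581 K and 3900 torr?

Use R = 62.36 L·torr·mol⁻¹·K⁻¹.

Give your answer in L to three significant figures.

n(N2) = PV/RT = (227 × 575) / (62.36 × 254.65) = 8.219 mol
n(O2) = PV/RT = (428 × 736) / (62.36 × 368.85) = 13.70 mol
For 8.219 mol N2, stoichiometry requires (1/1) × 8.219 = 8.219 mol O2; 13.70 mol is available, so N2 is limiting.
n(O2) consumed = (1/1) × 8.219 = 8.219 mol; remaining = 13.70 − 8.219 = 5.481 mol
V(O2) = nRT/P = 5.481 × 62.36 × 581 / 3900 = 50.92 L

50.9 L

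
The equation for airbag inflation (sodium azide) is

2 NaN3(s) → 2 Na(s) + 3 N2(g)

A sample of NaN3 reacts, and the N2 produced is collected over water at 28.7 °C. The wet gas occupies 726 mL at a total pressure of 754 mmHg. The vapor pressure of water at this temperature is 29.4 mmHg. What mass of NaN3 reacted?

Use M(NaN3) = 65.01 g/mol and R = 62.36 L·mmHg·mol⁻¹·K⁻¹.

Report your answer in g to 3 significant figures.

P(N2) = 754 − 29.4 = 724.6 mmHg
n(N2) = PV/RT = (724.6 × 0.7260) / (62.36 × 301.85) = 0.02795 mol
n(NaN3) = (2/3) × 0.02795 = 0.01863 mol
m(NaN3) = 0.01863 × 65.01 = 1.211 g

1.21 g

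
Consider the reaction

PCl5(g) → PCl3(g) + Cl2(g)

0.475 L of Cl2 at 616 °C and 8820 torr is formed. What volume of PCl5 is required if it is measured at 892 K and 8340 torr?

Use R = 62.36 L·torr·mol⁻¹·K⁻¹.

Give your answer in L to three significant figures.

0.504 L

n(Cl2) = PV/RT = (8820 × 0.475) / (62.36 × 889.15) = 0.07556 mol
n(PCl5) = (1/1) × 0.07556 = 0.07556 mol
V = nRT/P = 0.07556 × 62.36 × 892 / 8340 = 0.5040 L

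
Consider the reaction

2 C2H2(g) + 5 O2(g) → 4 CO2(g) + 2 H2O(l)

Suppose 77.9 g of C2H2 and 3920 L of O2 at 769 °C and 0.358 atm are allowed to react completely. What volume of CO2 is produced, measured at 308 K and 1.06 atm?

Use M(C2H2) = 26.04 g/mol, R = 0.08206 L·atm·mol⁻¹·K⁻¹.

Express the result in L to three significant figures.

143 L

n(C2H2) = 77.9 / 26.04 = 2.992 mol
n(O2) = PV/RT = (0.358 × 3920) / (0.08206 × 1042.15) = 16.41 mol
For 2.992 mol C2H2, stoichiometry requires (5/2) × 2.992 = 7.480 mol O2; 16.41 mol is available, so C2H2 is limiting.
n(CO2) = (4/2) × 2.992 = 5.984 mol
V(CO2) = nRT/P = 5.984 × 0.08206 × 308 / 1.06 = 142.7 L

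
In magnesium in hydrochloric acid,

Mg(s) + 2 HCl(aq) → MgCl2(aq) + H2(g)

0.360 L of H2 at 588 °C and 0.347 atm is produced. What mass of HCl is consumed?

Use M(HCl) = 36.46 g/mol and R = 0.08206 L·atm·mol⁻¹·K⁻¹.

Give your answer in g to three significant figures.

n(H2) = PV/RT = (0.347 × 0.360) / (0.08206 × 861.15) = 0.001768 mol
n(HCl) = (2/1) × 0.001768 = 0.003536 mol
m(HCl) = 0.003536 × 36.46 = 0.1289 g

0.129 g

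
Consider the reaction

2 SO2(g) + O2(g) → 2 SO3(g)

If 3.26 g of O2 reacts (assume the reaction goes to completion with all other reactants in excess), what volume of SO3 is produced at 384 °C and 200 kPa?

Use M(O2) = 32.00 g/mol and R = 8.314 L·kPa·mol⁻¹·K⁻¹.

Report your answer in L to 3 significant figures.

n(O2) = 3.260 / 32.00 = 0.1019 mol
n(SO3) = (2/1) × 0.1019 = 0.2038 mol
V = nRT/P = 0.2038 × 8.314 × 657.15 / 200 = 5.567 L

5.57 L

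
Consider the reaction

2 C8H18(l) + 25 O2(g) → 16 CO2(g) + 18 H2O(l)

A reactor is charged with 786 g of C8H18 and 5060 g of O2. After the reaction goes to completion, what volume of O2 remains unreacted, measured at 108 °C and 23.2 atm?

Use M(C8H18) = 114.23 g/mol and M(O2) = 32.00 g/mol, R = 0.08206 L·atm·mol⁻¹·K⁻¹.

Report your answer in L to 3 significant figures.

97.2 L

n(C8H18) = 786 / 114.23 = 6.881 mol
n(O2) = 5060 / 32.00 = 158.1 mol
For 6.881 mol C8H18, stoichiometry requires (25/2) × 6.881 = 86.01 mol O2; 158.1 mol is available, so C8H18 is limiting.
n(O2) consumed = (25/2) × 6.881 = 86.01 mol; remaining = 158.1 − 86.01 = 72.09 mol
V(O2) = nRT/P = 72.09 × 0.08206 × 381.15 / 23.2 = 97.19 L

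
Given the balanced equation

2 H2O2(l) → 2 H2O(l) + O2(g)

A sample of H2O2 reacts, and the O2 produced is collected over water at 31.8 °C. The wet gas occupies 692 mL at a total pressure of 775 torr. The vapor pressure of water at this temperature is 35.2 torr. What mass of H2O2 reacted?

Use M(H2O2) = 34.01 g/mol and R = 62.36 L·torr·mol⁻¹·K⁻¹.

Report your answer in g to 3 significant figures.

1.83 g

P(O2) = 775 − 35.2 = 739.8 torr
n(O2) = PV/RT = (739.8 × 0.6920) / (62.36 × 304.95) = 0.02692 mol
n(H2O2) = (2/1) × 0.02692 = 0.05384 mol
m(H2O2) = 0.05384 × 34.01 = 1.831 g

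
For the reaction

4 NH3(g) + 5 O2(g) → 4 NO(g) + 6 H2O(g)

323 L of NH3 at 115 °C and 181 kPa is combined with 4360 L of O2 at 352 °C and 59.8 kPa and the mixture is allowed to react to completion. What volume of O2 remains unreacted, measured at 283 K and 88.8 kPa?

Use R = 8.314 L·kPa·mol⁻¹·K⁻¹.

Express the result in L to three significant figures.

729 L

n(NH3) = PV/RT = (181 × 323) / (8.314 × 388.15) = 18.12 mol
n(O2) = PV/RT = (59.8 × 4360) / (8.314 × 625.15) = 50.16 mol
For 18.12 mol NH3, stoichiometry requires (5/4) × 18.12 = 22.65 mol O2; 50.16 mol is available, so NH3 is limiting.
n(O2) consumed = (5/4) × 18.12 = 22.65 mol; remaining = 50.16 − 22.65 = 27.51 mol
V(O2) = nRT/P = 27.51 × 8.314 × 283 / 88.8 = 728.9 L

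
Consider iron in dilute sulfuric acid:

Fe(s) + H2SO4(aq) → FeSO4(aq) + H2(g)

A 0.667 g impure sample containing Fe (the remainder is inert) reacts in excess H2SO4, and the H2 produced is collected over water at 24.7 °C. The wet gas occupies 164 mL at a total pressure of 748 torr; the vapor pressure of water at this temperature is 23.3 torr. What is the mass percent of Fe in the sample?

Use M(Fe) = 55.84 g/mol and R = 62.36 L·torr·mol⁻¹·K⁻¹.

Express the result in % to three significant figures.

53.6 %

P(H2) = 748 − 23.3 = 724.7 torr
n(H2) = PV/RT = (724.7 × 0.1640) / (62.36 × 297.85) = 0.006399 mol
n(Fe) = (1/1) × 0.006399 = 0.006399 mol
m(Fe) = 0.006399 × 55.84 = 0.3573 g
%Fe = 0.3573 / 0.667 × 100 = 53.57%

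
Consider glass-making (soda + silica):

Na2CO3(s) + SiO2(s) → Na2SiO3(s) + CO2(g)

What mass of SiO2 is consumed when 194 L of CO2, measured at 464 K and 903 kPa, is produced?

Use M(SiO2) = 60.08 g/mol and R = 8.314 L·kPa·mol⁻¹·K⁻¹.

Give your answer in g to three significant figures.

n(CO2) = PV/RT = (903 × 194) / (8.314 × 464) = 45.41 mol
n(SiO2) = (1/1) × 45.41 = 45.41 mol
m(SiO2) = 45.41 × 60.08 = 2728 g

2730 g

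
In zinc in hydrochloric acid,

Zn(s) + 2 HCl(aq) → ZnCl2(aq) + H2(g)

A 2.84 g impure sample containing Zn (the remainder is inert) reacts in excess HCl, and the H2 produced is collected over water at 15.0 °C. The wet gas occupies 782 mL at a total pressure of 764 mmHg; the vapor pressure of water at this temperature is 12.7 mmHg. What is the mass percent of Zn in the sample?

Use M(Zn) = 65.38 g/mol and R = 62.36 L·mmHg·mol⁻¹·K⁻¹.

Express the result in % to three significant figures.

75.3 %

P(H2) = 764 − 12.7 = 751.3 mmHg
n(H2) = PV/RT = (751.3 × 0.7820) / (62.36 × 288.15) = 0.03270 mol
n(Zn) = (1/1) × 0.03270 = 0.03270 mol
m(Zn) = 0.03270 × 65.38 = 2.138 g
%Zn = 2.138 / 2.84 × 100 = 75.28%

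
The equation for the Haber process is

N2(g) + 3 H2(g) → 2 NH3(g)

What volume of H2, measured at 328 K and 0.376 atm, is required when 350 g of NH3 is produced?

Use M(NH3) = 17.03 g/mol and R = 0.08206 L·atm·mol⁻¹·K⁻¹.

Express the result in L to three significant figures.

n(NH3) = 350.0 / 17.03 = 20.55 mol
n(H2) = (3/2) × 20.55 = 30.83 mol
V = nRT/P = 30.83 × 0.08206 × 328 / 0.376 = 2207 L

2210 L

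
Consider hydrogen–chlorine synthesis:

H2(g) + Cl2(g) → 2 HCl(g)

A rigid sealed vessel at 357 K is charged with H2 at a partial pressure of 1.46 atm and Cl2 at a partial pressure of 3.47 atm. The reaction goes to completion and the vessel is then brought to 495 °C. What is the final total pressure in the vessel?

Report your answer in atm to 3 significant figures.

10.6 atm

Because the vessel is rigid and T is held at 357 K, work the stoichiometry in partial pressures (P_i = n_iRT/V).
P(Cl2) required for 1.46 atm of H2 = (1/1) × 1.46 = 1.460 atm; available 3.47 atm, so H2 is limiting.
P(Cl2) remaining = 3.47 − (1/1) × 1.46 = 2.010 atm
P(gaseous products) = (2)/1 × 1.46 = 2.920 atm
P_total at 357 K = 2.010 + 2.920 = 4.930 atm
Scaling to 495 °C: P = 4.930 × 768.15/357 = 10.61 atm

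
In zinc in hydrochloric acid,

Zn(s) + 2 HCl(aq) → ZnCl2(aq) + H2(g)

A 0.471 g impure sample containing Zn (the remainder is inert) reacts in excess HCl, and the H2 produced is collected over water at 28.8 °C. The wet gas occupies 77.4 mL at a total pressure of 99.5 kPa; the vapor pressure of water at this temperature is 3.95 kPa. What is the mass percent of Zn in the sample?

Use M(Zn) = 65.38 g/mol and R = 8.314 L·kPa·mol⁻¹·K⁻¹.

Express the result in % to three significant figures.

P(H2) = 99.5 − 3.95 = 95.55 kPa
n(H2) = PV/RT = (95.55 × 0.07740) / (8.314 × 301.95) = 0.002946 mol
n(Zn) = (1/1) × 0.002946 = 0.002946 mol
m(Zn) = 0.002946 × 65.38 = 0.1926 g
%Zn = 0.1926 / 0.471 × 100 = 40.89%

40.9 %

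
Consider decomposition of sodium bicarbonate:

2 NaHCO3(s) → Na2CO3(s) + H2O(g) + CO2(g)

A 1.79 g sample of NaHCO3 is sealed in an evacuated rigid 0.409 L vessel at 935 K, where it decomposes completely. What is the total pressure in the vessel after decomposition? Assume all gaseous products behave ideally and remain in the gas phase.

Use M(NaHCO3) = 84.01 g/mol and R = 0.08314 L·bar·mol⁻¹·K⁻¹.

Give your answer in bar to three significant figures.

4.05 bar

n(NaHCO3) = 1.79 / 84.01 = 0.02131 mol
n(gas produced) = (2/2) × 0.02131 = 0.02131 mol
P = nRT/V = 0.02131 × 0.08314 × 935 / 0.409 = 4.050 bar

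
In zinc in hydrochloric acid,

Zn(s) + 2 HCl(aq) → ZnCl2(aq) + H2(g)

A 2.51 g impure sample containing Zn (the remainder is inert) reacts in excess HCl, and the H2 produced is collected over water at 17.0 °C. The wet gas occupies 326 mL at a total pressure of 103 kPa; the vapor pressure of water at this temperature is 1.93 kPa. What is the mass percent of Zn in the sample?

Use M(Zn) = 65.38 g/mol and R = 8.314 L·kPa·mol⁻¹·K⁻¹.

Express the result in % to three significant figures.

P(H2) = 103 − 1.93 = 101.1 kPa
n(H2) = PV/RT = (101.1 × 0.3260) / (8.314 × 290.15) = 0.01366 mol
n(Zn) = (1/1) × 0.01366 = 0.01366 mol
m(Zn) = 0.01366 × 65.38 = 0.8931 g
%Zn = 0.8931 / 2.51 × 100 = 35.58%

35.6 %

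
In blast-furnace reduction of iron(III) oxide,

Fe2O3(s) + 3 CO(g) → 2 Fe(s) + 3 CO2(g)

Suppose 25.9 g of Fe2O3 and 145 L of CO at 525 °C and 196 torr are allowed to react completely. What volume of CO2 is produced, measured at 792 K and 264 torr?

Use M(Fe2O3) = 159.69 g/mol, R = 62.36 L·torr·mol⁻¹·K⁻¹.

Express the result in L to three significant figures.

91.0 L

n(Fe2O3) = 25.9 / 159.69 = 0.1622 mol
n(CO) = PV/RT = (196 × 145) / (62.36 × 798.15) = 0.5710 mol
For 0.1622 mol Fe2O3, stoichiometry requires (3/1) × 0.1622 = 0.4866 mol CO; 0.5710 mol is available, so Fe2O3 is limiting.
n(CO2) = (3/1) × 0.1622 = 0.4866 mol
V(CO2) = nRT/P = 0.4866 × 62.36 × 792 / 264 = 91.03 L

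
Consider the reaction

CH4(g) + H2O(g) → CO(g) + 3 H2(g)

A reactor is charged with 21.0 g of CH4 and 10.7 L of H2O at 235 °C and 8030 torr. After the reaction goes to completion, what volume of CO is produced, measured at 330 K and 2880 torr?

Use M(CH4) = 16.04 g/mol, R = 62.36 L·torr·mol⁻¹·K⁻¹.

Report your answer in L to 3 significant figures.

n(CH4) = 21.0 / 16.04 = 1.309 mol
n(H2O) = PV/RT = (8030 × 10.7) / (62.36 × 508.15) = 2.711 mol
For 1.309 mol CH4, stoichiometry requires (1/1) × 1.309 = 1.309 mol H2O; 2.711 mol is available, so CH4 is limiting.
n(CO) = (1/1) × 1.309 = 1.309 mol
V(CO) = nRT/P = 1.309 × 62.36 × 330 / 2880 = 9.353 L

9.35 L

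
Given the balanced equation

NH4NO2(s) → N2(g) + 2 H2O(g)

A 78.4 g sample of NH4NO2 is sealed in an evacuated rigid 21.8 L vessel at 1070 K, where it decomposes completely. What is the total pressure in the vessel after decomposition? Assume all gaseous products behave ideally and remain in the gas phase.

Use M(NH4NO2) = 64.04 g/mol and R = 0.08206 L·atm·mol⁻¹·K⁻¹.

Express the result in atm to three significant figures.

n(NH4NO2) = 78.4 / 64.04 = 1.224 mol
n(gas produced) = (3/1) × 1.224 = 3.672 mol
P = nRT/V = 3.672 × 0.08206 × 1070 / 21.8 = 14.79 atm

14.8 atm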